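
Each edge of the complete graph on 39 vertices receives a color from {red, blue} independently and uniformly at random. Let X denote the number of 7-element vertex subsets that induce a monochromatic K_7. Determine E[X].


Let X = Σ_S X_S over the C(39, 7) = 15380937 subsets S of size 7, where X_S = 1 if the K_7 on S is monochromatic.
For a fixed S, the K_7 on S has C(7, 2) = 21 edges. P[all 21 edges red] = (1/2)^21, and likewise for blue, so P[monochromatic] = 2·(1/2)^21 = 2^{1 − 21} = 1/1048576.
By linearity: E[X] = C(39, 7) · 2^{1 − 21} = 15380937 · 1/1048576 = 15380937/1048576.
Numerically: E[X] ≈ 14.668405.

E[X] = C(39,7)·2^(1−C(7,2)) = 15380937/1048576 ≈ 14.668405.


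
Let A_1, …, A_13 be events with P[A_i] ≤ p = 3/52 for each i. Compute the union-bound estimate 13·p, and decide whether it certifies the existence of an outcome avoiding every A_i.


Union bound: P[∪_{i=1}^{13} A_i] ≤ Σ_i P[A_i] ≤ 13·p = 13·(3/52) = 3/4.
Numerically: 3/4 ≈ 0.7500000.
Is 3/4 < 1? YES.
Since P[∪ A_i] ≤ 3/4 < 1, the complement has P[∩ A_i^c] ≥ 1 − 3/4 = 1/4 > 0, so some outcome avoids every A_i.

13·p = 3/4 ≈ 0.7500000; existence CERTIFIED by the union bound.


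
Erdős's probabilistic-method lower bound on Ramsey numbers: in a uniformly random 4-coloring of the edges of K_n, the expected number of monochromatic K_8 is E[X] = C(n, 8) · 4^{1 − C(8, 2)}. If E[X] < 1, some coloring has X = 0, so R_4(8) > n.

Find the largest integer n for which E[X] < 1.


We need C(n, 8) · 4^{1 − 28} < 1, i.e. C(n, 8) < 4^{28 − 1} = 18014398509481984.
Check values of n near the boundary:
  n = 407: C(407, 8) = 17424959239309050; 17424959239309050 < 18014398509481984? YES
  n = 408: C(408, 8) = 17773458424095231; 17773458424095231 < 18014398509481984? YES
  n = 409: C(409, 8) = 18128041135797879; 18128041135797879 < 18014398509481984? NO
  n = 410: C(410, 8) = 18488798173326195; 18488798173326195 < 18014398509481984? NO
  n = 411: C(411, 8) = 18855821462126715; 18855821462126715 < 18014398509481984? NO
The largest n with C(n, 8) < 18014398509481984 is n = 408 (where E[X] = 17773458424095231/18014398509481984 ≈ 0.986625). Hence R_4(8) > 408, i.e. R_4(8) ≥ 409.

Largest n = 408; hence R_4(8) > 408.


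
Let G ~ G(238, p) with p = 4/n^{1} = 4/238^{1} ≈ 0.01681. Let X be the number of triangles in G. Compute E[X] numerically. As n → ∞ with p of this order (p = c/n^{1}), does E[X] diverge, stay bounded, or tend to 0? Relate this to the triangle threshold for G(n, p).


Number of potential triangles: C(238, 3) = 2218636.
Each occurs with probability p³ ≈ (0.01681)³ ≈ 4.747327e-06.
By linearity: E[X] = C(238, 3)·p³ ≈ 2218636 · 4.747327e-06 ≈ 10.5326.
Here α = 1, so p = 4/n is exactly at the triangle threshold p ~ 1/n. Asymptotically E[X] → c³/6 = 4³/6 = 32/3 ≈ 10.6667, a bounded constant. In this regime the triangle count is asymptotically Poisson(c³/6).

E[X] ≈ 10.5326; in regime p = Θ(1/n^{1}) E[X] stays bounded (at the triangle threshold p ~ 1/n).


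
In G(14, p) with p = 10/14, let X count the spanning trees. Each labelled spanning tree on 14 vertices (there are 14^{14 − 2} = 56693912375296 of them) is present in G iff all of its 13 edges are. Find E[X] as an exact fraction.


K_14 has 14^{14 − 2} = 56693912375296 labelled spanning trees.
For each such spanning tree H, let X_H = 1 if all 13 edges of H are present in G. Then P[X_H = 1] = p^{13} = (5/7)^{13} = 1220703125/96889010407.
Summing the indicators: E[X] = Σ_H E[X_H] = 56693912375296 · p^{13} = 56693912375296 · 1220703125/96889010407 = 5000000000000/7.
Numerically: E[X] ≈ 7.143e+11.

E[X] = 56693912375296 · (5/7)^{13} = 5000000000000/7 ≈ 7.143e+11.


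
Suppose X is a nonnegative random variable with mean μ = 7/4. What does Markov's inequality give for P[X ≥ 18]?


μ = E[X] = 7/4, a = 18.
Markov: P[X ≥ 18] ≤ μ/a = (7/4)/18 = 7/72.
Numerically: ≈ 0.097222.
(Since a = 18 > μ = 1.750000, the bound 7/72 is < 1 and informative.)

P[X ≥ 18] ≤ 7/72 ≈ 0.097222.


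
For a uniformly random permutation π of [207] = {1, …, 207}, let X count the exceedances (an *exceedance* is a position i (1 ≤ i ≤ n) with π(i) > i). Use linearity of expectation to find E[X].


Write X = Σ_{i=1}^{207} X_i, where X_i = 1_{π(i) > i}.
For each fixed i, π(i) is uniform over {1, …, 207} (marginal of a uniform permutation), so P[π(i) > i] = (n − i)/n. Summing: Σ_{i=1}^{207} (n − i)/n = (0 + 1 + … + 206)/207 = 207(207 − 1)/(2·207) = (207 − 1)/2.
Hence E[X] = Σ_{i=1}^{207} (207 − i)/207 = 103 ≈ 103.000.

E[X] = 103 = 103.000.


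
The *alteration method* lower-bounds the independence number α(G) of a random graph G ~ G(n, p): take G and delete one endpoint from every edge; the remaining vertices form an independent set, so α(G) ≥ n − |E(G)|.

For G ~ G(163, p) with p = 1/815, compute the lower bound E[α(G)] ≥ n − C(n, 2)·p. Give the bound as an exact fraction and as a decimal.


E[|E(G)|] = C(163, 2)·p = 13203 · (1/815) = 81/5.
E[α(G)] ≥ n − E[|E(G)|] = 163 − 81/5 = 734/5.
Numerically: ≈ 146.800.
(This is only a lower bound; the true E[α(G)] may be larger.)

E[α(G)] ≥ 734/5 ≈ 146.800.


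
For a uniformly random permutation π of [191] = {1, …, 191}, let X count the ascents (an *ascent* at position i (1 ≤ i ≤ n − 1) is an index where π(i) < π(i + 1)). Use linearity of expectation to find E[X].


Write X = Σ X_I over i = 1, …, 190, with X_I the indicator of one ascent.
There are 190 indicators.
For each fixed i, the pair (π(i), π(i+1)) is a uniformly random ordered pair of distinct values from {1, …, 191}; by symmetry P[π(i) < π(i+1)] = 1/2.
By linearity: E[X] = 190 · (1/2) = (191 − 1) · (1/2) = 95 ≈ 95.0000.

E[X] = 95 = 95.0000.


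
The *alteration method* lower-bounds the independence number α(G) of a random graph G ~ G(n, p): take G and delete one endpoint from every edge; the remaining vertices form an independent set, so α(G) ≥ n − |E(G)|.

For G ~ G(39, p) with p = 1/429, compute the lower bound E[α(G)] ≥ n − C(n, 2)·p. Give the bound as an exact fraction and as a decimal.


E[|E(G)|] = C(39, 2)·p = 741 · (1/429) = 19/11.
E[α(G)] ≥ n − E[|E(G)|] = 39 − 19/11 = 410/11.
Numerically: ≈ 37.27273.
(This is only a lower bound; the true E[α(G)] may be larger.)

E[α(G)] ≥ 410/11 ≈ 37.27273.


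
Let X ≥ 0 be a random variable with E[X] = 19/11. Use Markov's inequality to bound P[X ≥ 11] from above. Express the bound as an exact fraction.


μ = E[X] = 19/11, a = 11.
Markov: P[X ≥ 11] ≤ μ/a = (19/11)/11 = 19/121.
Numerically: ≈ 0.157025.
(Since a = 11 > μ = 1.727273, the bound 19/121 is < 1 and informative.)

P[X ≥ 11] ≤ 19/121 ≈ 0.157025.


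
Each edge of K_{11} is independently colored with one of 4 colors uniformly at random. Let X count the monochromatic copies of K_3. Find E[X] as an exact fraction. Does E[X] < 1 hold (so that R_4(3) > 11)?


E[X] = C(11, 3) · 4^{1 − 3} = 165 · 4^{−2} = 165/16.
As a reduced fraction: E[X] = 165/16 ≈ 10.3125.
Is E[X] < 1? NO.
Since E[X] ≥ 1, the first-moment bound is inconclusive at n = 11; it does NOT by itself certify R_4(3) > 11.

E[X] = 165/16 ≈ 10.3125; E[X] ≥ 1; first-moment method inconclusive here.


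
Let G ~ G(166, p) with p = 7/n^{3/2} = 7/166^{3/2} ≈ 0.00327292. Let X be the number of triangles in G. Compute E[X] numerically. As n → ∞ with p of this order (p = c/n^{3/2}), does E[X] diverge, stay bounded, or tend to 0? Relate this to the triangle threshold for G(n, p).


Number of potential triangles: C(166, 3) = 748660.
Each occurs with probability p³ ≈ (0.00327292)³ ≈ 3.50596619e-08.
By linearity: E[X] = C(166, 3)·p³ ≈ 748660 · 3.50596619e-08 ≈ 0.026248.
Since α = 3/2 > 1, p = c/n^{3/2} = o(1/n) is below the triangle threshold p ~ 1/n. Asymptotically E[X] ~ (c³/6)·n^{3(1−α)} = (7³/6)·n^{-1.5} → 0, so by Markov's inequality G has no triangles w.h.p.

E[X] ≈ 0.026248; in regime p = Θ(1/n^{3/2}) E[X] tends to 0 (below the triangle threshold p ~ 1/n).


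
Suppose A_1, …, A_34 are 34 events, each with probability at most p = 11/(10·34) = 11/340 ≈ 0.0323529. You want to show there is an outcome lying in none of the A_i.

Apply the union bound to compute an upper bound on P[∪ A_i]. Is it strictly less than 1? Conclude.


Union bound: P[∪_{i=1}^{34} A_i] ≤ Σ_i P[A_i] ≤ 34·p = 34·(11/340) = 11/10.
Numerically: 11/10 ≈ 1.1000000.
Is 11/10 < 1? NO.
Since the bound 11/10 is ≥ 1, the union bound is uninformative here; it does NOT by itself certify existence.

34·p = 11/10 ≈ 1.1000000; existence NOT certified by the union bound.


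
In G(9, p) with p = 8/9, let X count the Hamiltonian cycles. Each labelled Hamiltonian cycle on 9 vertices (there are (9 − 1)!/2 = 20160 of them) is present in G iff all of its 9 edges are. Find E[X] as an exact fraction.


K_9 has (9 − 1)!/2 = 20160 labelled Hamiltonian cycles.
For each such Hamiltonian cycle H, let X_H = 1 if all 9 edges of H are present in G. Then P[X_H = 1] = p^{9} = (8/9)^{9} = 134217728/387420489.
By linearity: E[X] = Σ_H E[X_H] = 20160 · p^{9} = 20160 · 134217728/387420489 = 300647710720/43046721.
Numerically: E[X] ≈ 6984.2.

E[X] = 20160 · (8/9)^{9} = 300647710720/43046721 ≈ 6984.2.


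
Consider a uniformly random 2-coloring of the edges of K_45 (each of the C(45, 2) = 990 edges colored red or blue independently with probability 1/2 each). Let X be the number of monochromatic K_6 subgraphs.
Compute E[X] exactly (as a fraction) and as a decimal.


Let X = Σ_S X_S over the C(45, 6) = 8145060 subsets S of size 6, where X_S = 1 if the K_6 on S is monochromatic.
For a fixed S, the K_6 on S has C(6, 2) = 15 edges. P[all 15 edges red] = (1/2)^15, and likewise for blue, so P[monochromatic] = 2·(1/2)^15 = 2^{1 − 15} = 1/16384.
Summing: E[X] = C(45, 6) · 2^{1 − 15} = 8145060 · 1/16384 = 2036265/4096.
Numerically: E[X] ≈ 497.13501.

E[X] = C(45,6)·2^(1−C(6,2)) = 2036265/4096 ≈ 497.13501.


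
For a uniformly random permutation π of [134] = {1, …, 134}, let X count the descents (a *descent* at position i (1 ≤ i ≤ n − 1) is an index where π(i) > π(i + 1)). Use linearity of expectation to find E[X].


Write X = Σ X_I over i = 1, …, 133, with X_I the indicator of one descent.
There are 133 indicators.
For each fixed i, the pair (π(i), π(i+1)) is a uniformly random ordered pair of distinct values from {1, …, 134}; by symmetry P[π(i) > π(i+1)] = 1/2.
By linearity: E[X] = 133 · (1/2) = (134 − 1) · (1/2) = 133/2 ≈ 66.5000.

E[X] = 133/2 = 66.5000.


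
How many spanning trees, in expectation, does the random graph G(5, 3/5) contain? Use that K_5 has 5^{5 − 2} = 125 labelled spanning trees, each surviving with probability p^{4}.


K_5 has 5^{5 − 2} = 125 labelled spanning trees.
For each such spanning tree H, let X_H = 1 if all 4 edges of H are present in G. Then P[X_H = 1] = p^{4} = (3/5)^{4} = 81/625.
By linearity: E[X] = Σ_H E[X_H] = 125 · p^{4} = 125 · 81/625 = 81/5.
Numerically: E[X] ≈ 16.2.

E[X] = 125 · (3/5)^{4} = 81/5 ≈ 16.2.


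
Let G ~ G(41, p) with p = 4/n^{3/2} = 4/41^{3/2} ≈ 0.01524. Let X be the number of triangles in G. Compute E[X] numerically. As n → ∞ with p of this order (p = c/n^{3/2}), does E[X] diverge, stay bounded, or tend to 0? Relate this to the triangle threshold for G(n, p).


Number of potential triangles: C(41, 3) = 10660.
Each occurs with probability p³ ≈ (0.01524)³ ≈ 3.537143e-06.
By linearity: E[X] = C(41, 3)·p³ ≈ 10660 · 3.537143e-06 ≈ 0.0377.
Since α = 3/2 > 1, p = c/n^{3/2} = o(1/n) is below the triangle threshold p ~ 1/n. Asymptotically E[X] ~ (c³/6)·n^{3(1−α)} = (4³/6)·n^{-1.5} → 0, so by Markov's inequality G has no triangles w.h.p.

E[X] ≈ 0.0377; in regime p = Θ(1/n^{3/2}) E[X] tends to 0 (below the triangle threshold p ~ 1/n).


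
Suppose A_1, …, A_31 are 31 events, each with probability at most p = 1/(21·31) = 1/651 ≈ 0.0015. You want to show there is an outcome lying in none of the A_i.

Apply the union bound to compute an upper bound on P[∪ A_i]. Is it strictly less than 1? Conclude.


Union bound: P[∪_{i=1}^{31} A_i] ≤ Σ_i P[A_i] ≤ 31·p = 31·(1/651) = 1/21.
Numerically: 1/21 ≈ 0.0476.
Is 1/21 < 1? YES.
Since P[∪ A_i] ≤ 1/21 < 1, the complement has P[∩ A_i^c] ≥ 1 − 1/21 = 20/21 > 0, so some outcome avoids every A_i.

31·p = 1/21 ≈ 0.0476; existence CERTIFIED by the union bound.


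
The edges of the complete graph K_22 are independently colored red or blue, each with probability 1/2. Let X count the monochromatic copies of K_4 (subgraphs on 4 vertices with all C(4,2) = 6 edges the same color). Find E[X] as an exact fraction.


Let X = Σ_S X_S over the C(22, 4) = 7315 subsets S of size 4, where X_S = 1 if the K_4 on S is monochromatic.
For a fixed S, the K_4 on S has C(4, 2) = 6 edges. P[all 6 edges red] = (1/2)^6, and likewise for blue, so P[monochromatic] = 2·(1/2)^6 = 2^{1 − 6} = 1/32.
Summing: E[X] = C(22, 4) · 2^{1 − 6} = 7315 · 1/32 = 7315/32.
Numerically: E[X] ≈ 228.593750.

E[X] = C(22,4)·2^(1−C(4,2)) = 7315/32 ≈ 228.593750.


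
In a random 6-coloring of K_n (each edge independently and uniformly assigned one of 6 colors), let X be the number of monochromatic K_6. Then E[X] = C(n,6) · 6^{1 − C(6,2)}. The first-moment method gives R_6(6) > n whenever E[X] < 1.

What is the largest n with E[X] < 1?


We need C(n, 6) · 6^{1 − 15} < 1, i.e. C(n, 6) < 6^{15 − 1} = 78364164096.
Check values of n near the boundary:
  n = 196: C(196, 6) = 72887293024; 72887293024 < 78364164096? YES
  n = 197: C(197, 6) = 75176946208; 75176946208 < 78364164096? YES
  n = 198: C(198, 6) = 77526225777; 77526225777 < 78364164096? YES
  n = 199: C(199, 6) = 79936367511; 79936367511 < 78364164096? NO
The largest n with C(n, 6) < 78364164096 is n = 198 (where E[X] = 25842075259/26121388032 ≈ 0.989). Hence R_6(6) > 198, i.e. R_6(6) ≥ 199.

Largest n = 198; hence R_6(6) > 198.


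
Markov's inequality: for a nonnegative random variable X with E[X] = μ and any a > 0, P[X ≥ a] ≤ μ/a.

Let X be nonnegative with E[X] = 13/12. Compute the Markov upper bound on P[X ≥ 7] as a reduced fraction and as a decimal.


μ = E[X] = 13/12, a = 7.
Markov: P[X ≥ 7] ≤ μ/a = (13/12)/7 = 13/84.
Numerically: ≈ 0.15476.
(Since a = 7 > μ = 1.08333, the bound 13/84 is < 1 and informative.)

P[X ≥ 7] ≤ 13/84 ≈ 0.15476.


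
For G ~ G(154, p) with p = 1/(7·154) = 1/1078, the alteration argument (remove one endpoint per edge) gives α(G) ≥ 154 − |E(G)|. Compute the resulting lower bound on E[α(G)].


E[|E(G)|] = C(154, 2)·p = 11781 · (1/1078) = 153/14.
E[α(G)] ≥ n − E[|E(G)|] = 154 − 153/14 = 2003/14.
Numerically: ≈ 143.071.
(This is only a lower bound; the true E[α(G)] may be larger.)

E[α(G)] ≥ 2003/14 ≈ 143.071.


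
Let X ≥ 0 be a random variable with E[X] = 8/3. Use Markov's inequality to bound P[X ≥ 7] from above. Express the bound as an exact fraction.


μ = E[X] = 8/3, a = 7.
Markov: P[X ≥ 7] ≤ μ/a = (8/3)/7 = 8/21.
Numerically: ≈ 0.38095.
(Since a = 7 > μ = 2.66667, the bound 8/21 is < 1 and informative.)

P[X ≥ 7] ≤ 8/21 ≈ 0.38095.


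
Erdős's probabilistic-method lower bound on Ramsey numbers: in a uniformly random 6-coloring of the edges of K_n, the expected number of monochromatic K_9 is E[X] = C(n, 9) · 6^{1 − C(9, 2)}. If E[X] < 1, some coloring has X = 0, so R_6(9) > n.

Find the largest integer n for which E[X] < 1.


We need C(n, 9) · 6^{1 − 36} < 1, i.e. C(n, 9) < 6^{36 − 1} = 1719070799748422591028658176.
Check values of n near the boundary:
  n = 4404: C(4404, 9) = 1703375445537161676647015880; 1703375445537161676647015880 < 1719070799748422591028658176? YES
  n = 4405: C(4405, 9) = 1706862792900636302463627150; 1706862792900636302463627150 < 1719070799748422591028658176? YES
  n = 4406: C(4406, 9) = 1710356485221788389505285700; 1710356485221788389505285700 < 1719070799748422591028658176? YES
  n = 4407: C(4407, 9) = 1713856532599459170657070050; 1713856532599459170657070050 < 1719070799748422591028658176? YES
  n = 4408: C(4408, 9) = 1717362945146264156457459600; 1717362945146264156457459600 < 1719070799748422591028658176? YES
  n = 4409: C(4409, 9) = 1720875732988608787686577131; 1720875732988608787686577131 < 1719070799748422591028658176? NO
  n = 4410: C(4410, 9) = 1724394906266704102180823710; 1724394906266704102180823710 < 1719070799748422591028658176? NO
  n = 4411: C(4411, 9) = 1727920475134582415883601405; 1727920475134582415883601405 < 1719070799748422591028658176? NO
The largest n with C(n, 9) < 1719070799748422591028658176 is n = 4408 (where E[X] = 35778394690547169926197075/35813974994758803979763712 ≈ 0.9990). Hence R_6(9) > 4408, i.e. R_6(9) ≥ 4409.

Largest n = 4408; hence R_6(9) > 4408.


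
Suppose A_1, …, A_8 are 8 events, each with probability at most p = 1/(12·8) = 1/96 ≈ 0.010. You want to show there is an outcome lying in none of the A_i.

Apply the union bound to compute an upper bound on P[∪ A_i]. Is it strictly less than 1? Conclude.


Union bound: P[∪_{i=1}^{8} A_i] ≤ Σ_i P[A_i] ≤ 8·p = 8·(1/96) = 1/12.
Numerically: 1/12 ≈ 0.083.
Is 1/12 < 1? YES.
Since P[∪ A_i] ≤ 1/12 < 1, the complement has P[∩ A_i^c] ≥ 1 − 1/12 = 11/12 > 0, so some outcome avoids every A_i.

8·p = 1/12 ≈ 0.083; existence CERTIFIED by the union bound.


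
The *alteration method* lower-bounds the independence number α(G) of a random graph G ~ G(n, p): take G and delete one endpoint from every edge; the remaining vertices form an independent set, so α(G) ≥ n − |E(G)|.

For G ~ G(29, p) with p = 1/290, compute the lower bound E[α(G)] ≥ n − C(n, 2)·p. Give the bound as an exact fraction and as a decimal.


E[|E(G)|] = C(29, 2)·p = 406 · (1/290) = 7/5.
E[α(G)] ≥ n − E[|E(G)|] = 29 − 7/5 = 138/5.
Numerically: ≈ 27.600.
(This is only a lower bound; the true E[α(G)] may be larger.)

E[α(G)] ≥ 138/5 ≈ 27.600.


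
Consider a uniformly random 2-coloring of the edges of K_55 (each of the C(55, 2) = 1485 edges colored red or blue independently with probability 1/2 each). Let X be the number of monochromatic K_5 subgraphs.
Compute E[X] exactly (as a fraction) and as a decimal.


Let X = Σ_S X_S over the C(55, 5) = 3478761 subsets S of size 5, where X_S = 1 if the K_5 on S is monochromatic.
For a fixed S, the K_5 on S has C(5, 2) = 10 edges. P[all 10 edges red] = (1/2)^10, and likewise for blue, so P[monochromatic] = 2·(1/2)^10 = 2^{1 − 10} = 1/512.
By linearity: E[X] = C(55, 5) · 2^{1 − 10} = 3478761 · 1/512 = 3478761/512.
Numerically: E[X] ≈ 6794.4551.

E[X] = C(55,5)·2^(1−C(5,2)) = 3478761/512 ≈ 6794.4551.


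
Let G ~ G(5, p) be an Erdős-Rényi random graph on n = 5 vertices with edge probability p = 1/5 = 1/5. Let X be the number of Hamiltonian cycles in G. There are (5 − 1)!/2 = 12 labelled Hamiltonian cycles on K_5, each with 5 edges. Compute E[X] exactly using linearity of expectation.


K_5 has (5 − 1)!/2 = 12 labelled Hamiltonian cycles.
For each such Hamiltonian cycle H, let X_H = 1 if all 5 edges of H are present in G. Then P[X_H = 1] = p^{5} = (1/5)^{5} = 1/3125.
By linearity of expectation: E[X] = Σ_H E[X_H] = 12 · p^{5} = 12 · 1/3125 = 12/3125.
Numerically: E[X] ≈ 0.00384.

E[X] = 12 · (1/5)^{5} = 12/3125 ≈ 0.00384.


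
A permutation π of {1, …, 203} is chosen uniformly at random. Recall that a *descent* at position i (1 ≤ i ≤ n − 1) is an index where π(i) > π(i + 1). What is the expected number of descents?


Write X = Σ X_I over i = 1, …, 202, with X_I the indicator of one descent.
There are 202 indicators.
For each fixed i, the pair (π(i), π(i+1)) is a uniformly random ordered pair of distinct values from {1, …, 203}; by symmetry P[π(i) > π(i+1)] = 1/2.
By linearity: E[X] = 202 · (1/2) = (203 − 1) · (1/2) = 101 ≈ 101.00000.

E[X] = 101 = 101.00000.


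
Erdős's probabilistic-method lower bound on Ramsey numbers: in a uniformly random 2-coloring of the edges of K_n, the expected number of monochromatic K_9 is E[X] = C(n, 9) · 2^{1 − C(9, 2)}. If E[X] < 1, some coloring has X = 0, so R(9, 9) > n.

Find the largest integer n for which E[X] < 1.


We need C(n, 9) · 2^{1 − 36} < 1, i.e. C(n, 9) < 2^{36 − 1} = 34359738368.
Check values of n near the boundary:
  n = 59: C(59, 9) = 12565671261; 12565671261 < 34359738368? YES
  n = 60: C(60, 9) = 14783142660; 14783142660 < 34359738368? YES
  n = 61: C(61, 9) = 17341763505; 17341763505 < 34359738368? YES
  n = 62: C(62, 9) = 20286591270; 20286591270 < 34359738368? YES
  n = 63: C(63, 9) = 23667689815; 23667689815 < 34359738368? YES
  n = 64: C(64, 9) = 27540584512; 27540584512 < 34359738368? YES
  n = 65: C(65, 9) = 31966749880; 31966749880 < 34359738368? YES
  n = 66: C(66, 9) = 37014131440; 37014131440 < 34359738368? NO
  n = 67: C(67, 9) = 42757703560; 42757703560 < 34359738368? NO
The largest n with C(n, 9) < 34359738368 is n = 65 (where E[X] = 3995843735/4294967296 ≈ 0.930355). Hence R(9, 9) > 65, i.e. R(9, 9) ≥ 66.

Largest n = 65; hence R(9, 9) > 65.


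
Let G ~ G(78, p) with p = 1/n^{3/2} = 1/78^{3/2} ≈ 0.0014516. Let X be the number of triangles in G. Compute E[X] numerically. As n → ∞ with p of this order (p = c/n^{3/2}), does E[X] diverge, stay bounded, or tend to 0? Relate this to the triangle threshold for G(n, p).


Number of potential triangles: C(78, 3) = 76076.
Each occurs with probability p³ ≈ (0.0014516)³ ≈ 3.0589635e-09.
By linearity: E[X] = C(78, 3)·p³ ≈ 76076 · 3.0589635e-09 ≈ 0.00023.
Since α = 3/2 > 1, p = c/n^{3/2} = o(1/n) is below the triangle threshold p ~ 1/n. Asymptotically E[X] ~ (c³/6)·n^{3(1−α)} = (1³/6)·n^{-1.5} → 0, so by Markov's inequality G has no triangles w.h.p.

E[X] ≈ 0.00023; in regime p = Θ(1/n^{3/2}) E[X] tends to 0 (below the triangle threshold p ~ 1/n).


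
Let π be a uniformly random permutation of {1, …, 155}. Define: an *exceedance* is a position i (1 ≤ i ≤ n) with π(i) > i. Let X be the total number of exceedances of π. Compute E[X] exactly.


Write X = Σ_{i=1}^{155} X_i, where X_i = 1_{π(i) > i}.
For each fixed i, π(i) is uniform over {1, …, 155} (marginal of a uniform permutation), so P[π(i) > i] = (n − i)/n. Summing: Σ_{i=1}^{155} (n − i)/n = (0 + 1 + … + 154)/155 = 155(155 − 1)/(2·155) = (155 − 1)/2.
Hence E[X] = Σ_{i=1}^{155} (155 − i)/155 = 77 ≈ 77.000000.

E[X] = 77 = 77.000000.


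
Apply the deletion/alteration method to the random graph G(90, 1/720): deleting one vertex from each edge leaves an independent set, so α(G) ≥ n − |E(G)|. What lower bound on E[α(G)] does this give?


E[|E(G)|] = C(90, 2)·p = 4005 · (1/720) = 89/16.
E[α(G)] ≥ n − E[|E(G)|] = 90 − 89/16 = 1351/16.
Numerically: ≈ 84.43750.
(This is only a lower bound; the true E[α(G)] may be larger.)

E[α(G)] ≥ 1351/16 ≈ 84.43750.


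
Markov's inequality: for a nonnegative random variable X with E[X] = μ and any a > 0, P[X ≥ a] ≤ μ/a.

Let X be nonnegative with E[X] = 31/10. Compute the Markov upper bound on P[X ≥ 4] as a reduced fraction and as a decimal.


μ = E[X] = 31/10, a = 4.
Markov: P[X ≥ 4] ≤ μ/a = (31/10)/4 = 31/40.
Numerically: ≈ 0.7750.
(Since a = 4 > μ = 3.1000, the bound 31/40 is < 1 and informative.)

P[X ≥ 4] ≤ 31/40 ≈ 0.7750.


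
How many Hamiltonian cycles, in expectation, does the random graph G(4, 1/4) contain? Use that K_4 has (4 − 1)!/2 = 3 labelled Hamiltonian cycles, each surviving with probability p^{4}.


K_4 has (4 − 1)!/2 = 3 labelled Hamiltonian cycles.
For each such Hamiltonian cycle H, let X_H = 1 if all 4 edges of H are present in G. Then P[X_H = 1] = p^{4} = (1/4)^{4} = 1/256.
Summing the indicators: E[X] = Σ_H E[X_H] = 3 · p^{4} = 3 · 1/256 = 3/256.
Numerically: E[X] ≈ 0.0117188.

E[X] = 3 · (1/4)^{4} = 3/256 ≈ 0.0117188.


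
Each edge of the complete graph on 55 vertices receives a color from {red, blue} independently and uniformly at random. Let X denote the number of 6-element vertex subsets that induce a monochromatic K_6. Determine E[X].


Let X = Σ_S X_S over the C(55, 6) = 28989675 subsets S of size 6, where X_S = 1 if the K_6 on S is monochromatic.
For a fixed S, the K_6 on S has C(6, 2) = 15 edges. P[all 15 edges red] = (1/2)^15, and likewise for blue, so P[monochromatic] = 2·(1/2)^15 = 2^{1 − 15} = 1/16384.
By linearity: E[X] = C(55, 6) · 2^{1 − 15} = 28989675 · 1/16384 = 28989675/16384.
Numerically: E[X] ≈ 1769.3893.

E[X] = C(55,6)·2^(1−C(6,2)) = 28989675/16384 ≈ 1769.3893.


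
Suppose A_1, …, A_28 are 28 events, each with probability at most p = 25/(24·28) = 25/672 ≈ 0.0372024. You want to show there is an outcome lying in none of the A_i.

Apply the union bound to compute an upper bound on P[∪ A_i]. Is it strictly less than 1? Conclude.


Union bound: P[∪_{i=1}^{28} A_i] ≤ Σ_i P[A_i] ≤ 28·p = 28·(25/672) = 25/24.
Numerically: 25/24 ≈ 1.0416667.
Is 25/24 < 1? NO.
Since the bound 25/24 is ≥ 1, the union bound is uninformative here; it does NOT by itself certify existence.

28·p = 25/24 ≈ 1.0416667; existence NOT certified by the union bound.


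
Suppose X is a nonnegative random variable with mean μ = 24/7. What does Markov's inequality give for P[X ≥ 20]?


μ = E[X] = 24/7, a = 20.
Markov: P[X ≥ 20] ≤ μ/a = (24/7)/20 = 6/35.
Numerically: ≈ 0.1714.
(Since a = 20 > μ = 3.4286, the bound 6/35 is < 1 and informative.)

P[X ≥ 20] ≤ 6/35 ≈ 0.1714.


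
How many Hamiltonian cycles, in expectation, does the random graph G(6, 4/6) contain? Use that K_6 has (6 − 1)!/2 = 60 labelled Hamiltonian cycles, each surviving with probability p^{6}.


K_6 has (6 − 1)!/2 = 60 labelled Hamiltonian cycles.
For each such Hamiltonian cycle H, let X_H = 1 if all 6 edges of H are present in G. Then P[X_H = 1] = p^{6} = (2/3)^{6} = 64/729.
By linearity: E[X] = Σ_H E[X_H] = 60 · p^{6} = 60 · 64/729 = 1280/243.
Numerically: E[X] ≈ 5.26749.

E[X] = 60 · (2/3)^{6} = 1280/243 ≈ 5.26749.


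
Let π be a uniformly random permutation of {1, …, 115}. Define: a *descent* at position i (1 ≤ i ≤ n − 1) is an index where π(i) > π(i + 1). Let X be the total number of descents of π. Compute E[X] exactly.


Write X = Σ X_I over i = 1, …, 114, with X_I the indicator of one descent.
There are 114 indicators.
For each fixed i, the pair (π(i), π(i+1)) is a uniformly random ordered pair of distinct values from {1, …, 115}; by symmetry P[π(i) > π(i+1)] = 1/2.
By linearity: E[X] = 114 · (1/2) = (115 − 1) · (1/2) = 57 ≈ 57.000000.

E[X] = 57 = 57.000000.


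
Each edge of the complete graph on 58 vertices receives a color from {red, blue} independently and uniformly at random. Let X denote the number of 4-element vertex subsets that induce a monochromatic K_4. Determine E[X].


Let X = Σ_S X_S over the C(58, 4) = 424270 subsets S of size 4, where X_S = 1 if the K_4 on S is monochromatic.
For a fixed S, the K_4 on S has C(4, 2) = 6 edges. P[all 6 edges red] = (1/2)^6, and likewise for blue, so P[monochromatic] = 2·(1/2)^6 = 2^{1 − 6} = 1/32.
By linearity: E[X] = C(58, 4) · 2^{1 − 6} = 424270 · 1/32 = 212135/16.
Numerically: E[X] ≈ 13258.4375.

E[X] = C(58,4)·2^(1−C(4,2)) = 212135/16 ≈ 13258.4375.


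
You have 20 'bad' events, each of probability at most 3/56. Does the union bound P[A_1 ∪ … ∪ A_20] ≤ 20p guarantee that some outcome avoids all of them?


Union bound: P[∪_{i=1}^{20} A_i] ≤ Σ_i P[A_i] ≤ 20·p = 20·(3/56) = 15/14.
Numerically: 15/14 ≈ 1.0714286.
Is 15/14 < 1? NO.
Since the bound 15/14 is ≥ 1, the union bound is uninformative here; it does NOT by itself certify existence.

20·p = 15/14 ≈ 1.0714286; existence NOT certified by the union bound.


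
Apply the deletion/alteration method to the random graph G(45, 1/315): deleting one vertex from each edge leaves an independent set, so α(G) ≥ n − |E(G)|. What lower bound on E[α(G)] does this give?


E[|E(G)|] = C(45, 2)·p = 990 · (1/315) = 22/7.
E[α(G)] ≥ n − E[|E(G)|] = 45 − 22/7 = 293/7.
Numerically: ≈ 41.857143.
(This is only a lower bound; the true E[α(G)] may be larger.)

E[α(G)] ≥ 293/7 ≈ 41.857143.


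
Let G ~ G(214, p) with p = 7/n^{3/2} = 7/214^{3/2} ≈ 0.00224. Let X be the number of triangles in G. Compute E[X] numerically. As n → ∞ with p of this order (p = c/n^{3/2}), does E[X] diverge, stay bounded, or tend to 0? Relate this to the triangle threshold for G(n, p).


Number of potential triangles: C(214, 3) = 1610564.
Each occurs with probability p³ ≈ (0.00224)³ ≈ 1.11798e-08.
By linearity: E[X] = C(214, 3)·p³ ≈ 1610564 · 1.11798e-08 ≈ 0.018.
Since α = 3/2 > 1, p = c/n^{3/2} = o(1/n) is below the triangle threshold p ~ 1/n. Asymptotically E[X] ~ (c³/6)·n^{3(1−α)} = (7³/6)·n^{-1.5} → 0, so by Markov's inequality G has no triangles w.h.p.

E[X] ≈ 0.018; in regime p = Θ(1/n^{3/2}) E[X] tends to 0 (below the triangle threshold p ~ 1/n).


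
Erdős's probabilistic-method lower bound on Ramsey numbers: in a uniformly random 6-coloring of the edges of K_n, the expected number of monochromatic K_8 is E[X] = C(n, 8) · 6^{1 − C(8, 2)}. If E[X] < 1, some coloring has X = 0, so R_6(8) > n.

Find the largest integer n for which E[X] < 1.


We need C(n, 8) · 6^{1 − 28} < 1, i.e. C(n, 8) < 6^{28 − 1} = 1023490369077469249536.
Check values of n near the boundary:
  n = 1593: C(1593, 8) = 1010555394551193970323; 1010555394551193970323 < 1023490369077469249536? YES
  n = 1594: C(1594, 8) = 1015652773590544255167; 1015652773590544255167 < 1023490369077469249536? YES
  n = 1595: C(1595, 8) = 1020772636343363633895; 1020772636343363633895 < 1023490369077469249536? YES
  n = 1596: C(1596, 8) = 1025915067760710553965; 1025915067760710553965 < 1023490369077469249536? NO
  n = 1597: C(1597, 8) = 1031080153060953275445; 1031080153060953275445 < 1023490369077469249536? NO
  n = 1598: C(1598, 8) = 1036267977730442348529; 1036267977730442348529 < 1023490369077469249536? NO
The largest n with C(n, 8) < 1023490369077469249536 is n = 1595 (where E[X] = 113419181815929292655/113721152119718805504 ≈ 0.997345). Hence R_6(8) > 1595, i.e. R_6(8) ≥ 1596.

Largest n = 1595; hence R_6(8) > 1595.


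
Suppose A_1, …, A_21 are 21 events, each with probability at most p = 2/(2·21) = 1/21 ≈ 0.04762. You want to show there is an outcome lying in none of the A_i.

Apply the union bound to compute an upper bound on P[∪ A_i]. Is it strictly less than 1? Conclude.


Union bound: P[∪_{i=1}^{21} A_i] ≤ Σ_i P[A_i] ≤ 21·p = 21·(1/21) = 1.
Numerically: 1 ≈ 1.00000.
Is 1 < 1? NO.
Since the bound 1 is ≥ 1, the union bound is uninformative here; it does NOT by itself certify existence.

21·p = 1 ≈ 1.00000; existence NOT certified by the union bound.


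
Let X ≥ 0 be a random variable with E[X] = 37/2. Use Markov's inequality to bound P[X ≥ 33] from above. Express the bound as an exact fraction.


μ = E[X] = 37/2, a = 33.
Markov: P[X ≥ 33] ≤ μ/a = (37/2)/33 = 37/66.
Numerically: ≈ 0.5606.
(Since a = 33 > μ = 18.5000, the bound 37/66 is < 1 and informative.)

P[X ≥ 33] ≤ 37/66 ≈ 0.5606.


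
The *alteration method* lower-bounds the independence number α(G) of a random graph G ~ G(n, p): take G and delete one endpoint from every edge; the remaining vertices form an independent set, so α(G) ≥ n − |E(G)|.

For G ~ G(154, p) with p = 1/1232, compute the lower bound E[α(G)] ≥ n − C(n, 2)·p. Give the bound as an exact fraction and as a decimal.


E[|E(G)|] = C(154, 2)·p = 11781 · (1/1232) = 153/16.
E[α(G)] ≥ n − E[|E(G)|] = 154 − 153/16 = 2311/16.
Numerically: ≈ 144.437500.
(This is only a lower bound; the true E[α(G)] may be larger.)

E[α(G)] ≥ 2311/16 ≈ 144.437500.


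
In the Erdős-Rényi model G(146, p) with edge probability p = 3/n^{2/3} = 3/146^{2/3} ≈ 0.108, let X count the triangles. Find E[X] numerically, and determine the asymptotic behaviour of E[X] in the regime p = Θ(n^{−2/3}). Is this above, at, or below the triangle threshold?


Number of potential triangles: C(146, 3) = 508080.
Each occurs with probability p³ ≈ (0.108)³ ≈ 1.26665e-03.
By linearity: E[X] = C(146, 3)·p³ ≈ 508080 · 1.26665e-03 ≈ 643.562.
Since α = 2/3 < 1, p = c/n^{2/3} ≫ 1/n is above the triangle threshold p ~ 1/n. Asymptotically E[X] ~ (c³/6)·n^{3(1−α)} = (3³/6)·n^{1} → ∞; triangles are abundant w.h.p.

E[X] ≈ 643.562; in regime p = Θ(1/n^{2/3}) E[X] diverges (above the triangle threshold p ~ 1/n).


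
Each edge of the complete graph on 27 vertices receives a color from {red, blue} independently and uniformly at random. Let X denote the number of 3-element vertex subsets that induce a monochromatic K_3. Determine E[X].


Let X = Σ_S X_S over the C(27, 3) = 2925 subsets S of size 3, where X_S = 1 if the K_3 on S is monochromatic.
For a fixed S, the K_3 on S has C(3, 2) = 3 edges. P[all 3 edges red] = (1/2)^3, and likewise for blue, so P[monochromatic] = 2·(1/2)^3 = 2^{1 − 3} = 1/4.
By linearity of expectation: E[X] = C(27, 3) · 2^{1 − 3} = 2925 · 1/4 = 2925/4.
Numerically: E[X] ≈ 731.2500.

E[X] = C(27,3)·2^(1−C(3,2)) = 2925/4 ≈ 731.2500.


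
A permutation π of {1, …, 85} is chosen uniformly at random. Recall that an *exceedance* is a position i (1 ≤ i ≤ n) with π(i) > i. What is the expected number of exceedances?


Write X = Σ_{i=1}^{85} X_i, where X_i = 1_{π(i) > i}.
For each fixed i, π(i) is uniform over {1, …, 85} (marginal of a uniform permutation), so P[π(i) > i] = (n − i)/n. Summing: Σ_{i=1}^{85} (n − i)/n = (0 + 1 + … + 84)/85 = 85(85 − 1)/(2·85) = (85 − 1)/2.
Hence E[X] = Σ_{i=1}^{85} (85 − i)/85 = 42 ≈ 42.0000.

E[X] = 42 = 42.0000.


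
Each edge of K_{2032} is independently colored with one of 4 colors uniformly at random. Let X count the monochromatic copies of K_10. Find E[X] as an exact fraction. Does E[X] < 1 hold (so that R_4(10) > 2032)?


E[X] = C(2032, 10) · 4^{1 − 45} = 323475384642158147171212440 · 4^{−44} = 323475384642158147171212440/309485009821345068724781056.
As a reduced fraction: E[X] = 40434423080269768396401555/38685626227668133590597632 ≈ 1.0452.
Is E[X] < 1? NO.
Since E[X] ≥ 1, the first-moment bound is inconclusive at n = 2032; it does NOT by itself certify R_4(10) > 2032.

E[X] = 40434423080269768396401555/38685626227668133590597632 ≈ 1.0452; E[X] ≥ 1; first-moment method inconclusive here.


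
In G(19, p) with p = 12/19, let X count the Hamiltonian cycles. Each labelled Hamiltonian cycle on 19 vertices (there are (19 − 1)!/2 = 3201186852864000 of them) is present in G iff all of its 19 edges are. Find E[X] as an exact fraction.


K_19 has (19 − 1)!/2 = 3201186852864000 labelled Hamiltonian cycles.
For each such Hamiltonian cycle H, let X_H = 1 if all 19 edges of H are present in G. Then P[X_H = 1] = p^{19} = (12/19)^{19} = 319479999370622926848/1978419655660313589123979.
By linearity: E[X] = Σ_H E[X_H] = 3201186852864000 · p^{19} = 3201186852864000 · 319479999370622926848/1978419655660313589123979 = 1022715173738237107931793611292672000/1978419655660313589123979.
Numerically: E[X] ≈ 5.169e+11.

E[X] = 3201186852864000 · (12/19)^{19} = 1022715173738237107931793611292672000/1978419655660313589123979 ≈ 5.169e+11.


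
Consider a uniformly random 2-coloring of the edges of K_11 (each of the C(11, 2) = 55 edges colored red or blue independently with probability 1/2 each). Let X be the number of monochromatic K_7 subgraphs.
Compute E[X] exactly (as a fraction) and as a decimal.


Let X = Σ_S X_S over the C(11, 7) = 330 subsets S of size 7, where X_S = 1 if the K_7 on S is monochromatic.
For a fixed S, the K_7 on S has C(7, 2) = 21 edges. P[all 21 edges red] = (1/2)^21, and likewise for blue, so P[monochromatic] = 2·(1/2)^21 = 2^{1 − 21} = 1/1048576.
By linearity: E[X] = C(11, 7) · 2^{1 − 21} = 330 · 1/1048576 = 165/524288.
Numerically: E[X] ≈ 0.00031.

E[X] = C(11,7)·2^(1−C(7,2)) = 165/524288 ≈ 0.00031.


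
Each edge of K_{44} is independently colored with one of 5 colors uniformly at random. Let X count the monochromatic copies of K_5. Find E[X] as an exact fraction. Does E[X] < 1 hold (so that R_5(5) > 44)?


E[X] = C(44, 5) · 5^{1 − 10} = 1086008 · 5^{−9} = 1086008/1953125.
As a reduced fraction: E[X] = 1086008/1953125 ≈ 0.556.
Is E[X] < 1? YES.
Since E[X] < 1, there exists a 5-coloring of K_{44} with no monochromatic K_5; hence R_5(5) > 44.

E[X] = 1086008/1953125 ≈ 0.556; E[X] < 1, so R_5(5) > 44.


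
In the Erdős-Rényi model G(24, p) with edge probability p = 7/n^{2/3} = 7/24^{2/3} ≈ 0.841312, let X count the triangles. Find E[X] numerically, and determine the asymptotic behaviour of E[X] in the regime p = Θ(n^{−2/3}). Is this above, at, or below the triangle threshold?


Number of potential triangles: C(24, 3) = 2024.
Each occurs with probability p³ ≈ (0.841312)³ ≈ 5.95486111e-01.
By linearity: E[X] = C(24, 3)·p³ ≈ 2024 · 5.95486111e-01 ≈ 1205.263889.
Since α = 2/3 < 1, p = c/n^{2/3} ≫ 1/n is above the triangle threshold p ~ 1/n. Asymptotically E[X] ~ (c³/6)·n^{3(1−α)} = (7³/6)·n^{1} → ∞; triangles are abundant w.h.p.

E[X] ≈ 1205.263889; in regime p = Θ(1/n^{2/3}) E[X] diverges (above the triangle threshold p ~ 1/n).


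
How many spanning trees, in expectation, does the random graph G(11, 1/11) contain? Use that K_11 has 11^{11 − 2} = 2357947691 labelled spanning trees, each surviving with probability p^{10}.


K_11 has 11^{11 − 2} = 2357947691 labelled spanning trees.
For each such spanning tree H, let X_H = 1 if all 10 edges of H are present in G. Then P[X_H = 1] = p^{10} = (1/11)^{10} = 1/25937424601.
By linearity: E[X] = Σ_H E[X_H] = 2357947691 · p^{10} = 2357947691 · 1/25937424601 = 1/11.
Numerically: E[X] ≈ 0.0909.

E[X] = 2357947691 · (1/11)^{10} = 1/11 ≈ 0.0909.


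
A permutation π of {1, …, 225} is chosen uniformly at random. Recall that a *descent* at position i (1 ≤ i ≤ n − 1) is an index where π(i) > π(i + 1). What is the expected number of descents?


Write X = Σ X_I over i = 1, …, 224, with X_I the indicator of one descent.
There are 224 indicators.
For each fixed i, the pair (π(i), π(i+1)) is a uniformly random ordered pair of distinct values from {1, …, 225}; by symmetry P[π(i) > π(i+1)] = 1/2.
By linearity: E[X] = 224 · (1/2) = (225 − 1) · (1/2) = 112 ≈ 112.000.

E[X] = 112 = 112.000.


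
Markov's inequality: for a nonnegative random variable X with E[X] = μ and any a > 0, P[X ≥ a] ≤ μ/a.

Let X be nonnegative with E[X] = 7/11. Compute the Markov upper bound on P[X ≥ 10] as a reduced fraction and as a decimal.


μ = E[X] = 7/11, a = 10.
Markov: P[X ≥ 10] ≤ μ/a = (7/11)/10 = 7/110.
Numerically: ≈ 0.06364.
(Since a = 10 > μ = 0.63636, the bound 7/110 is < 1 and informative.)

P[X ≥ 10] ≤ 7/110 ≈ 0.06364.


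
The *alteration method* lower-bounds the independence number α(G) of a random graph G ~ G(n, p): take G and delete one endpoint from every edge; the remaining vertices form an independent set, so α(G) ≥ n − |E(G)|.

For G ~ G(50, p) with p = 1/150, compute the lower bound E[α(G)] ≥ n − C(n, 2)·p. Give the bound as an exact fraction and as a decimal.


E[|E(G)|] = C(50, 2)·p = 1225 · (1/150) = 49/6.
E[α(G)] ≥ n − E[|E(G)|] = 50 − 49/6 = 251/6.
Numerically: ≈ 41.833333.
(This is only a lower bound; the true E[α(G)] may be larger.)

E[α(G)] ≥ 251/6 ≈ 41.833333.


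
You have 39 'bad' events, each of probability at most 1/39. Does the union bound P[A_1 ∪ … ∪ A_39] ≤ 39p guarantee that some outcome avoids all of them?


Union bound: P[∪_{i=1}^{39} A_i] ≤ Σ_i P[A_i] ≤ 39·p = 39·(1/39) = 1.
Numerically: 1 ≈ 1.0000.
Is 1 < 1? NO.
Since the bound 1 is ≥ 1, the union bound is uninformative here; it does NOT by itself certify existence.

39·p = 1 ≈ 1.0000; existence NOT certified by the union bound.
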